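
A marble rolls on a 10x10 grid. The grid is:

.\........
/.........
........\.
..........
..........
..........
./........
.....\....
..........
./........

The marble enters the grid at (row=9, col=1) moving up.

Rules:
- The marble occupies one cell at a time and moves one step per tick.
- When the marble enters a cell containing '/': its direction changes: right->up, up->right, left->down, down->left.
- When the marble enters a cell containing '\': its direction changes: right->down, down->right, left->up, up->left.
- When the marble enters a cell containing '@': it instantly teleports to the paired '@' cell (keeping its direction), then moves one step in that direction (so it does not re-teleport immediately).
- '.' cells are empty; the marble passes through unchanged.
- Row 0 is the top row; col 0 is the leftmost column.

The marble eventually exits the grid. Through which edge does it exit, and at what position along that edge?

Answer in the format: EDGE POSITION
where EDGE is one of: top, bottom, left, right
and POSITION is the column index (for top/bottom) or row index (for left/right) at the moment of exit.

Answer: right 9

Derivation:
Step 1: enter (9,1), '/' deflects up->right, move right to (9,2)
Step 2: enter (9,2), '.' pass, move right to (9,3)
Step 3: enter (9,3), '.' pass, move right to (9,4)
Step 4: enter (9,4), '.' pass, move right to (9,5)
Step 5: enter (9,5), '.' pass, move right to (9,6)
Step 6: enter (9,6), '.' pass, move right to (9,7)
Step 7: enter (9,7), '.' pass, move right to (9,8)
Step 8: enter (9,8), '.' pass, move right to (9,9)
Step 9: enter (9,9), '.' pass, move right to (9,10)
Step 10: at (9,10) — EXIT via right edge, pos 9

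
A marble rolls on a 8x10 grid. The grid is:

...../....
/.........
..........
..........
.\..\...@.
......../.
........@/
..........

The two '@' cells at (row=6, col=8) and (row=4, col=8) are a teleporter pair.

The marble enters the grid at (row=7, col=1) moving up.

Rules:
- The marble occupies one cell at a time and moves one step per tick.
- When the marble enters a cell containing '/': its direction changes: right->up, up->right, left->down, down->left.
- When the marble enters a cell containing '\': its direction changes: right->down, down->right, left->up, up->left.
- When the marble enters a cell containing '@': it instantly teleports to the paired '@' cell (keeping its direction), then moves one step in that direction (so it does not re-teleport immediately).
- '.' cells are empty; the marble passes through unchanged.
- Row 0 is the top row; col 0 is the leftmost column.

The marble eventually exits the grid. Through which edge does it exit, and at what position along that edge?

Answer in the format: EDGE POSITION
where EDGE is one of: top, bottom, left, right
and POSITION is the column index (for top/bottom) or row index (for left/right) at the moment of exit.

Step 1: enter (7,1), '.' pass, move up to (6,1)
Step 2: enter (6,1), '.' pass, move up to (5,1)
Step 3: enter (5,1), '.' pass, move up to (4,1)
Step 4: enter (4,1), '\' deflects up->left, move left to (4,0)
Step 5: enter (4,0), '.' pass, move left to (4,-1)
Step 6: at (4,-1) — EXIT via left edge, pos 4

Answer: left 4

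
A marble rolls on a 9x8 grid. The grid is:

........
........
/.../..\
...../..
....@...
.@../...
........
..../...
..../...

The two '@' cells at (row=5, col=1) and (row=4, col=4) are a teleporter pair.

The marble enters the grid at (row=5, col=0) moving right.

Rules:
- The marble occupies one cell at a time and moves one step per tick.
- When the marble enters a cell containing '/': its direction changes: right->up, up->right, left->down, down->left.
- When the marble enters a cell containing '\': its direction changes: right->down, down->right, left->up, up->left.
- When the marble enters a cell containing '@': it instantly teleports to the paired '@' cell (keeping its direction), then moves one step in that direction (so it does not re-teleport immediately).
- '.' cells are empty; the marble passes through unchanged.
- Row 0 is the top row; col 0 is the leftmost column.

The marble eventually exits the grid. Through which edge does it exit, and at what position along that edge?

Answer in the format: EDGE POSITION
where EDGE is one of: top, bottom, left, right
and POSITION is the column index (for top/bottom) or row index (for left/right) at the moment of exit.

Step 1: enter (5,0), '.' pass, move right to (5,1)
Step 2: enter (5,1), '@' teleport (5,1)->(4,4), also enter (4,4), move right to (4,5)
Step 3: enter (4,5), '.' pass, move right to (4,6)
Step 4: enter (4,6), '.' pass, move right to (4,7)
Step 5: enter (4,7), '.' pass, move right to (4,8)
Step 6: at (4,8) — EXIT via right edge, pos 4

Answer: right 4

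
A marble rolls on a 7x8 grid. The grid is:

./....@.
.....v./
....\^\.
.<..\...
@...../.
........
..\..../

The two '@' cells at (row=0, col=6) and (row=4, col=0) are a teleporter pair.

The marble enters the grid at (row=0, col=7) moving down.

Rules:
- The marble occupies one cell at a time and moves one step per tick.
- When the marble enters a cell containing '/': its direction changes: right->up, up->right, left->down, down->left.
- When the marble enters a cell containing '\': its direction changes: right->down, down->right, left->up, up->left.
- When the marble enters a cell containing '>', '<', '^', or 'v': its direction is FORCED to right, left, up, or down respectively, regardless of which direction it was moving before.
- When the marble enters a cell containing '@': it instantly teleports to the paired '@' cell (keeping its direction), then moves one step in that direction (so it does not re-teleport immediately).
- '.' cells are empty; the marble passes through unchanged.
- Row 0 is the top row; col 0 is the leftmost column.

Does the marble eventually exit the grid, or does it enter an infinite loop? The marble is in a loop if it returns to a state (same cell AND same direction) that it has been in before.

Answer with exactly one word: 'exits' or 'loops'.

Step 1: enter (0,7), '.' pass, move down to (1,7)
Step 2: enter (1,7), '/' deflects down->left, move left to (1,6)
Step 3: enter (1,6), '.' pass, move left to (1,5)
Step 4: enter (1,5), 'v' forces left->down, move down to (2,5)
Step 5: enter (2,5), '^' forces down->up, move up to (1,5)
Step 6: enter (1,5), 'v' forces up->down, move down to (2,5)
Step 7: at (2,5) dir=down — LOOP DETECTED (seen before)

Answer: loops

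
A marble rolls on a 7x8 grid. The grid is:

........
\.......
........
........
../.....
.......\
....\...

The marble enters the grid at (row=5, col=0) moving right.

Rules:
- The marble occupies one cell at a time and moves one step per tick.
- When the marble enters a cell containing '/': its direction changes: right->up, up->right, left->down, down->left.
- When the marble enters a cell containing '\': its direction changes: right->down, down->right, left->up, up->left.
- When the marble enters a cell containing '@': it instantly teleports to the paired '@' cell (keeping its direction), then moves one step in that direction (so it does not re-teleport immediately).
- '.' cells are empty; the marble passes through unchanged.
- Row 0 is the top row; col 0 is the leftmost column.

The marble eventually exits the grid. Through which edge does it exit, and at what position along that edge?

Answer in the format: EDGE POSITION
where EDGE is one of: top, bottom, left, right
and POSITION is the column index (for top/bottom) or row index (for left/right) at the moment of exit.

Answer: bottom 7

Derivation:
Step 1: enter (5,0), '.' pass, move right to (5,1)
Step 2: enter (5,1), '.' pass, move right to (5,2)
Step 3: enter (5,2), '.' pass, move right to (5,3)
Step 4: enter (5,3), '.' pass, move right to (5,4)
Step 5: enter (5,4), '.' pass, move right to (5,5)
Step 6: enter (5,5), '.' pass, move right to (5,6)
Step 7: enter (5,6), '.' pass, move right to (5,7)
Step 8: enter (5,7), '\' deflects right->down, move down to (6,7)
Step 9: enter (6,7), '.' pass, move down to (7,7)
Step 10: at (7,7) — EXIT via bottom edge, pos 7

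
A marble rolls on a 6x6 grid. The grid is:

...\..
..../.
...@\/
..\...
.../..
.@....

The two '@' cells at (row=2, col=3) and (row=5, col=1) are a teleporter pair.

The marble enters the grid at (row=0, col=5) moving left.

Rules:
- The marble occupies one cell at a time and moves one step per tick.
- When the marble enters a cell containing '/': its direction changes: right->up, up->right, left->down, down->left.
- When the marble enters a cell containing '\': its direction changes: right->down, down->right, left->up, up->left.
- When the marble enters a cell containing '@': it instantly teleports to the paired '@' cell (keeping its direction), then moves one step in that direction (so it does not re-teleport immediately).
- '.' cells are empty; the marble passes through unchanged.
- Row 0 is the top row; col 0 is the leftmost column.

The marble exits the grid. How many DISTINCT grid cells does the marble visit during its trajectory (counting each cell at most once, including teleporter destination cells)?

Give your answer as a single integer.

Step 1: enter (0,5), '.' pass, move left to (0,4)
Step 2: enter (0,4), '.' pass, move left to (0,3)
Step 3: enter (0,3), '\' deflects left->up, move up to (-1,3)
Step 4: at (-1,3) — EXIT via top edge, pos 3
Distinct cells visited: 3 (path length 3)

Answer: 3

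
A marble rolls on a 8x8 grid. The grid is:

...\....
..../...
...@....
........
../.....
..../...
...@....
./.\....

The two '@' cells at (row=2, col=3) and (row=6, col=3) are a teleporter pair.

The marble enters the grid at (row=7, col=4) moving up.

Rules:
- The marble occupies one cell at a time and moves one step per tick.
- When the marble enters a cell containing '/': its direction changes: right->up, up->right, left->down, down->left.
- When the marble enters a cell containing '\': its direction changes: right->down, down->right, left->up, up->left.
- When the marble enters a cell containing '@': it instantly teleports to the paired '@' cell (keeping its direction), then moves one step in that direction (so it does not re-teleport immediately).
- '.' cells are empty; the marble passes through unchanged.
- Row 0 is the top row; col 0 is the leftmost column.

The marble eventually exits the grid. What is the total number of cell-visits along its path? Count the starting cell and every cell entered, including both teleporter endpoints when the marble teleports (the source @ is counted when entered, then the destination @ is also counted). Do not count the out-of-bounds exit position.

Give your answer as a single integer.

Step 1: enter (7,4), '.' pass, move up to (6,4)
Step 2: enter (6,4), '.' pass, move up to (5,4)
Step 3: enter (5,4), '/' deflects up->right, move right to (5,5)
Step 4: enter (5,5), '.' pass, move right to (5,6)
Step 5: enter (5,6), '.' pass, move right to (5,7)
Step 6: enter (5,7), '.' pass, move right to (5,8)
Step 7: at (5,8) — EXIT via right edge, pos 5
Path length (cell visits): 6

Answer: 6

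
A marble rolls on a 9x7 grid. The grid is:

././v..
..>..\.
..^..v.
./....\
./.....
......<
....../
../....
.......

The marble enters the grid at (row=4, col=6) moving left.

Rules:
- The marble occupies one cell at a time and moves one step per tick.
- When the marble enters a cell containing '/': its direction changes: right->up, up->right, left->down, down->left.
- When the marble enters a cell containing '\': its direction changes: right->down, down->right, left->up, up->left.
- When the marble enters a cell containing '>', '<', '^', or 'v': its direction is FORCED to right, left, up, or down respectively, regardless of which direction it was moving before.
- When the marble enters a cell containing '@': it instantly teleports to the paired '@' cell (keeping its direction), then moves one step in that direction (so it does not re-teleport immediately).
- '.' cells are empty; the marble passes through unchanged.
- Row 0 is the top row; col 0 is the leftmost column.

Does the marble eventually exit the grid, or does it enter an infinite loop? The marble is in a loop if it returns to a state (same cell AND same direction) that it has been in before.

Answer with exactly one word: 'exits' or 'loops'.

Answer: exits

Derivation:
Step 1: enter (4,6), '.' pass, move left to (4,5)
Step 2: enter (4,5), '.' pass, move left to (4,4)
Step 3: enter (4,4), '.' pass, move left to (4,3)
Step 4: enter (4,3), '.' pass, move left to (4,2)
Step 5: enter (4,2), '.' pass, move left to (4,1)
Step 6: enter (4,1), '/' deflects left->down, move down to (5,1)
Step 7: enter (5,1), '.' pass, move down to (6,1)
Step 8: enter (6,1), '.' pass, move down to (7,1)
Step 9: enter (7,1), '.' pass, move down to (8,1)
Step 10: enter (8,1), '.' pass, move down to (9,1)
Step 11: at (9,1) — EXIT via bottom edge, pos 1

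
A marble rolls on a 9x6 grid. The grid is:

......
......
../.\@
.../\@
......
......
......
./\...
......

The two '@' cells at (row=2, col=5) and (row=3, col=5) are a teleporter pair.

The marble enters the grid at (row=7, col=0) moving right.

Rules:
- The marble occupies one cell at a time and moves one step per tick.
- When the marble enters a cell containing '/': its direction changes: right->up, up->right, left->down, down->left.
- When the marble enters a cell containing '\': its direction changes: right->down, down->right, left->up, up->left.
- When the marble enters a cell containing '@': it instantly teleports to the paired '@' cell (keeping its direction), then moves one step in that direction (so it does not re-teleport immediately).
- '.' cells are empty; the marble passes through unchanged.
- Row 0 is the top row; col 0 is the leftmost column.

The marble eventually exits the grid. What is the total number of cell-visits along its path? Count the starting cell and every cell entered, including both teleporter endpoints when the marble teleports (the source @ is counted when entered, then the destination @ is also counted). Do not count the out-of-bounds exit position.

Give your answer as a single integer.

Step 1: enter (7,0), '.' pass, move right to (7,1)
Step 2: enter (7,1), '/' deflects right->up, move up to (6,1)
Step 3: enter (6,1), '.' pass, move up to (5,1)
Step 4: enter (5,1), '.' pass, move up to (4,1)
Step 5: enter (4,1), '.' pass, move up to (3,1)
Step 6: enter (3,1), '.' pass, move up to (2,1)
Step 7: enter (2,1), '.' pass, move up to (1,1)
Step 8: enter (1,1), '.' pass, move up to (0,1)
Step 9: enter (0,1), '.' pass, move up to (-1,1)
Step 10: at (-1,1) — EXIT via top edge, pos 1
Path length (cell visits): 9

Answer: 9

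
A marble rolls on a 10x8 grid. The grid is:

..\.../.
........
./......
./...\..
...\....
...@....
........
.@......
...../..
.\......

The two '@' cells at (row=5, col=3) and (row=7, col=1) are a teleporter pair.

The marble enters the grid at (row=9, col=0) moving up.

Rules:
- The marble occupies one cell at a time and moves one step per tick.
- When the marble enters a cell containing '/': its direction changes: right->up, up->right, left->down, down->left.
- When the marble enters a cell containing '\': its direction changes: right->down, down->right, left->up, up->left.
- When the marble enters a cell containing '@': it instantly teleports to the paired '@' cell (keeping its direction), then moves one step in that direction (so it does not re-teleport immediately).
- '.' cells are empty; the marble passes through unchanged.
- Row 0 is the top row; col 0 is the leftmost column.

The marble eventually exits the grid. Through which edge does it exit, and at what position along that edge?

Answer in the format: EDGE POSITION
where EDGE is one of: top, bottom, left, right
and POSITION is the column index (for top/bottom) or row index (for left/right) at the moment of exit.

Answer: top 0

Derivation:
Step 1: enter (9,0), '.' pass, move up to (8,0)
Step 2: enter (8,0), '.' pass, move up to (7,0)
Step 3: enter (7,0), '.' pass, move up to (6,0)
Step 4: enter (6,0), '.' pass, move up to (5,0)
Step 5: enter (5,0), '.' pass, move up to (4,0)
Step 6: enter (4,0), '.' pass, move up to (3,0)
Step 7: enter (3,0), '.' pass, move up to (2,0)
Step 8: enter (2,0), '.' pass, move up to (1,0)
Step 9: enter (1,0), '.' pass, move up to (0,0)
Step 10: enter (0,0), '.' pass, move up to (-1,0)
Step 11: at (-1,0) — EXIT via top edge, pos 0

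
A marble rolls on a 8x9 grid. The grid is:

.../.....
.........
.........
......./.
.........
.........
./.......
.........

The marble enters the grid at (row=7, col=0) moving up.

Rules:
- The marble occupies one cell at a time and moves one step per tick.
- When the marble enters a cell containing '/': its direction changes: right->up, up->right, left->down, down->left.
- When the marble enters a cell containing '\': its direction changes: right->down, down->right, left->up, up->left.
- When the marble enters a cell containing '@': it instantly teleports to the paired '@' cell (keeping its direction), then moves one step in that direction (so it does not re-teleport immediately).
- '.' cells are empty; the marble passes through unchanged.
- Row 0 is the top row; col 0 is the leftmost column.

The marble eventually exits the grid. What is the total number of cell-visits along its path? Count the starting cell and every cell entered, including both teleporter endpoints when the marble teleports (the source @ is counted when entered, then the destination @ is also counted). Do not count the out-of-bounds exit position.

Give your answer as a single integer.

Answer: 8

Derivation:
Step 1: enter (7,0), '.' pass, move up to (6,0)
Step 2: enter (6,0), '.' pass, move up to (5,0)
Step 3: enter (5,0), '.' pass, move up to (4,0)
Step 4: enter (4,0), '.' pass, move up to (3,0)
Step 5: enter (3,0), '.' pass, move up to (2,0)
Step 6: enter (2,0), '.' pass, move up to (1,0)
Step 7: enter (1,0), '.' pass, move up to (0,0)
Step 8: enter (0,0), '.' pass, move up to (-1,0)
Step 9: at (-1,0) — EXIT via top edge, pos 0
Path length (cell visits): 8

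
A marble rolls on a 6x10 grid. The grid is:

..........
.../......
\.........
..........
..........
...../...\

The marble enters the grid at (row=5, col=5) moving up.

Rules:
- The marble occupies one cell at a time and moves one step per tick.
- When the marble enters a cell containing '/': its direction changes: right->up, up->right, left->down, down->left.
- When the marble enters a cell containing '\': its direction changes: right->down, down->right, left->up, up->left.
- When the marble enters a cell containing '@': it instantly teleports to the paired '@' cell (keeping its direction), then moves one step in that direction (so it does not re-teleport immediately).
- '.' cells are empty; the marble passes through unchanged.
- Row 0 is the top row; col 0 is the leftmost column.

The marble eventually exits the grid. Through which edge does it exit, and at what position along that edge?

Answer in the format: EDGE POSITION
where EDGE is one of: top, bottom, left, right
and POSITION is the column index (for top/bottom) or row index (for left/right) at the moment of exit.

Step 1: enter (5,5), '/' deflects up->right, move right to (5,6)
Step 2: enter (5,6), '.' pass, move right to (5,7)
Step 3: enter (5,7), '.' pass, move right to (5,8)
Step 4: enter (5,8), '.' pass, move right to (5,9)
Step 5: enter (5,9), '\' deflects right->down, move down to (6,9)
Step 6: at (6,9) — EXIT via bottom edge, pos 9

Answer: bottom 9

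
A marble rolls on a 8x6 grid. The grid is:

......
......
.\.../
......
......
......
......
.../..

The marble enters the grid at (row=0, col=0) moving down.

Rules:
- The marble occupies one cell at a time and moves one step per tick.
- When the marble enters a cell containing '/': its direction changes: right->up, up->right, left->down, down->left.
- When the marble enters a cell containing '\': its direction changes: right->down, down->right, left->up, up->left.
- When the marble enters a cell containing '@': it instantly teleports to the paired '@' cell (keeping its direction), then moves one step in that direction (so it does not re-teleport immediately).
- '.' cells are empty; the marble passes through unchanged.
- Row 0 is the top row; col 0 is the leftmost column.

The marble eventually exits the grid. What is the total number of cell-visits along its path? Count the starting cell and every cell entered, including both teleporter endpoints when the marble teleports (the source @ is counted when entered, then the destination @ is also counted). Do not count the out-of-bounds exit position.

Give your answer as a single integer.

Step 1: enter (0,0), '.' pass, move down to (1,0)
Step 2: enter (1,0), '.' pass, move down to (2,0)
Step 3: enter (2,0), '.' pass, move down to (3,0)
Step 4: enter (3,0), '.' pass, move down to (4,0)
Step 5: enter (4,0), '.' pass, move down to (5,0)
Step 6: enter (5,0), '.' pass, move down to (6,0)
Step 7: enter (6,0), '.' pass, move down to (7,0)
Step 8: enter (7,0), '.' pass, move down to (8,0)
Step 9: at (8,0) — EXIT via bottom edge, pos 0
Path length (cell visits): 8

Answer: 8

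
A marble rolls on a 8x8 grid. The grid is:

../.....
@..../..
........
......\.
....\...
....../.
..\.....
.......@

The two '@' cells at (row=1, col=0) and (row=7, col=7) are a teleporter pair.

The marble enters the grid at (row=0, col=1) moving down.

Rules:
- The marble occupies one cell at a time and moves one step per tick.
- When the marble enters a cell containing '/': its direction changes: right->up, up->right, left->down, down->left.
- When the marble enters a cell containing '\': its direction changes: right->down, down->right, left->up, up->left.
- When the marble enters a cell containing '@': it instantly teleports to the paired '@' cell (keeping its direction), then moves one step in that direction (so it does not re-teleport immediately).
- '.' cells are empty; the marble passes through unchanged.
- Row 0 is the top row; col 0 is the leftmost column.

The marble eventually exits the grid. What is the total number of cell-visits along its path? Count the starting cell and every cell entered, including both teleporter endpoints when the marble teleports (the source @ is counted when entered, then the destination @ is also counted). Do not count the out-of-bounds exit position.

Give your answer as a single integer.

Answer: 8

Derivation:
Step 1: enter (0,1), '.' pass, move down to (1,1)
Step 2: enter (1,1), '.' pass, move down to (2,1)
Step 3: enter (2,1), '.' pass, move down to (3,1)
Step 4: enter (3,1), '.' pass, move down to (4,1)
Step 5: enter (4,1), '.' pass, move down to (5,1)
Step 6: enter (5,1), '.' pass, move down to (6,1)
Step 7: enter (6,1), '.' pass, move down to (7,1)
Step 8: enter (7,1), '.' pass, move down to (8,1)
Step 9: at (8,1) — EXIT via bottom edge, pos 1
Path length (cell visits): 8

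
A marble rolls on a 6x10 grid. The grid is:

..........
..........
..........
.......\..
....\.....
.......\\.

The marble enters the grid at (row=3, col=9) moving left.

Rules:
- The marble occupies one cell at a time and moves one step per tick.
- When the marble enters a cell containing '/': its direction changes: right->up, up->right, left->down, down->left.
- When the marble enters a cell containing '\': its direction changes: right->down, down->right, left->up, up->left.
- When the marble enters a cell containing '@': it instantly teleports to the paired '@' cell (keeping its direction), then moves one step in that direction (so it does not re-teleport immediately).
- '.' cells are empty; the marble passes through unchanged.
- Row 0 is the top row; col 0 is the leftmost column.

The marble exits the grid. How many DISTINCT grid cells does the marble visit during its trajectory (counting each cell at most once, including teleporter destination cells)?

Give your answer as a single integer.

Step 1: enter (3,9), '.' pass, move left to (3,8)
Step 2: enter (3,8), '.' pass, move left to (3,7)
Step 3: enter (3,7), '\' deflects left->up, move up to (2,7)
Step 4: enter (2,7), '.' pass, move up to (1,7)
Step 5: enter (1,7), '.' pass, move up to (0,7)
Step 6: enter (0,7), '.' pass, move up to (-1,7)
Step 7: at (-1,7) — EXIT via top edge, pos 7
Distinct cells visited: 6 (path length 6)

Answer: 6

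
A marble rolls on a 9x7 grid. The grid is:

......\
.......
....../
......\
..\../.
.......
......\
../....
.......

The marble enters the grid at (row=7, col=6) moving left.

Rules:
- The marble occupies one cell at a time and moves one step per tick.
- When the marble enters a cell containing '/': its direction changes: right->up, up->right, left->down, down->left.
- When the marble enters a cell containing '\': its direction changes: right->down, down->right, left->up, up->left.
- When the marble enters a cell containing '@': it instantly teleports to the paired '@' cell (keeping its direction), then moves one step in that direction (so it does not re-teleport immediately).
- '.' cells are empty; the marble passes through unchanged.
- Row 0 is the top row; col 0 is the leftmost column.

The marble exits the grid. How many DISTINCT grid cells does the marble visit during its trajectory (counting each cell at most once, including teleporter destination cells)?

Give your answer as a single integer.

Answer: 6

Derivation:
Step 1: enter (7,6), '.' pass, move left to (7,5)
Step 2: enter (7,5), '.' pass, move left to (7,4)
Step 3: enter (7,4), '.' pass, move left to (7,3)
Step 4: enter (7,3), '.' pass, move left to (7,2)
Step 5: enter (7,2), '/' deflects left->down, move down to (8,2)
Step 6: enter (8,2), '.' pass, move down to (9,2)
Step 7: at (9,2) — EXIT via bottom edge, pos 2
Distinct cells visited: 6 (path length 6)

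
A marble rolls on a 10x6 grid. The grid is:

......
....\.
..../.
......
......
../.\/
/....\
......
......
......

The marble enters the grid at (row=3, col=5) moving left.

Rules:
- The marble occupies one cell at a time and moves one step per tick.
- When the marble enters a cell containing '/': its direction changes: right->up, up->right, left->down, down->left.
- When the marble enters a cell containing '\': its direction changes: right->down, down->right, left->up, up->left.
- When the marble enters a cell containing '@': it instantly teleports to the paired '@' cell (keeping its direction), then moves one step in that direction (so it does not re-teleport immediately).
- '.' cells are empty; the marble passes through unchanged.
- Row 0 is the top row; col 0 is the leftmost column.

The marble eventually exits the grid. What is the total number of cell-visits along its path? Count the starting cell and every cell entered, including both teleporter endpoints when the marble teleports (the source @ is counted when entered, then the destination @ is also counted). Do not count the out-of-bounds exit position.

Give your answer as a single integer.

Answer: 6

Derivation:
Step 1: enter (3,5), '.' pass, move left to (3,4)
Step 2: enter (3,4), '.' pass, move left to (3,3)
Step 3: enter (3,3), '.' pass, move left to (3,2)
Step 4: enter (3,2), '.' pass, move left to (3,1)
Step 5: enter (3,1), '.' pass, move left to (3,0)
Step 6: enter (3,0), '.' pass, move left to (3,-1)
Step 7: at (3,-1) — EXIT via left edge, pos 3
Path length (cell visits): 6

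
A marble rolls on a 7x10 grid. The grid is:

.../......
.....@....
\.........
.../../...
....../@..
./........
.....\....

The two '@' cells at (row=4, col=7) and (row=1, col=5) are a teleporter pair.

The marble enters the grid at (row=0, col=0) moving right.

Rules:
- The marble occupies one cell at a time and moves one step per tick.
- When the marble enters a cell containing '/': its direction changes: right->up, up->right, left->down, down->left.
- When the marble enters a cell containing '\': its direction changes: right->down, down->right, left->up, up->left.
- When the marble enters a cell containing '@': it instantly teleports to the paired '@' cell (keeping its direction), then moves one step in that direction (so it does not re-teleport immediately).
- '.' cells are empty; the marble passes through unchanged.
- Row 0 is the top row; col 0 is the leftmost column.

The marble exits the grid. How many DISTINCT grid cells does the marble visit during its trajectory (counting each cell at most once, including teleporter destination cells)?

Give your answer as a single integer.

Answer: 4

Derivation:
Step 1: enter (0,0), '.' pass, move right to (0,1)
Step 2: enter (0,1), '.' pass, move right to (0,2)
Step 3: enter (0,2), '.' pass, move right to (0,3)
Step 4: enter (0,3), '/' deflects right->up, move up to (-1,3)
Step 5: at (-1,3) — EXIT via top edge, pos 3
Distinct cells visited: 4 (path length 4)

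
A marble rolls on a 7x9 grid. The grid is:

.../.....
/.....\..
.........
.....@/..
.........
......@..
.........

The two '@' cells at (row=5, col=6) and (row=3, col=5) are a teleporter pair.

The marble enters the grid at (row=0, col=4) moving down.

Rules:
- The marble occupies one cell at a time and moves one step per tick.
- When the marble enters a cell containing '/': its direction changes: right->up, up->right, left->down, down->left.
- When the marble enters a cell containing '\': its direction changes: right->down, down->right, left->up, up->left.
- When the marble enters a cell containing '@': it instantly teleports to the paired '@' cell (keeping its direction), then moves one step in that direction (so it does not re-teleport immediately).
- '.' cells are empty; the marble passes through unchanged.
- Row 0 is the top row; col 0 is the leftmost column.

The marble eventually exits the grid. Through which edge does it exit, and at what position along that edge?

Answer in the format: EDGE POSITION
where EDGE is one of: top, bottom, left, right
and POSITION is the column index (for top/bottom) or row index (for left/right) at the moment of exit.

Answer: bottom 4

Derivation:
Step 1: enter (0,4), '.' pass, move down to (1,4)
Step 2: enter (1,4), '.' pass, move down to (2,4)
Step 3: enter (2,4), '.' pass, move down to (3,4)
Step 4: enter (3,4), '.' pass, move down to (4,4)
Step 5: enter (4,4), '.' pass, move down to (5,4)
Step 6: enter (5,4), '.' pass, move down to (6,4)
Step 7: enter (6,4), '.' pass, move down to (7,4)
Step 8: at (7,4) — EXIT via bottom edge, pos 4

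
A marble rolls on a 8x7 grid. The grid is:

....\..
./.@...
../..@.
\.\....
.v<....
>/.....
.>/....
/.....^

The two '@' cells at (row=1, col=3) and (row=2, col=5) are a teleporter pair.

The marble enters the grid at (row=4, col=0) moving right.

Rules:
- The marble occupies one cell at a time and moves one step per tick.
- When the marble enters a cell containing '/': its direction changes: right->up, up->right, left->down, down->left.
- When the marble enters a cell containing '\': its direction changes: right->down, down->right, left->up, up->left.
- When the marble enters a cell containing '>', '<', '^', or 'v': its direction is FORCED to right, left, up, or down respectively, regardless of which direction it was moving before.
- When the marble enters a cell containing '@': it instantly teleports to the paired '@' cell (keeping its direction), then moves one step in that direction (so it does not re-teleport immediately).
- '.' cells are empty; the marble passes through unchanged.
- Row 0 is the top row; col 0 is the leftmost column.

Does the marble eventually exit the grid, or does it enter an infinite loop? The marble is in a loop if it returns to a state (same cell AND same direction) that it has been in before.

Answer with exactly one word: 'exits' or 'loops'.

Answer: loops

Derivation:
Step 1: enter (4,0), '.' pass, move right to (4,1)
Step 2: enter (4,1), 'v' forces right->down, move down to (5,1)
Step 3: enter (5,1), '/' deflects down->left, move left to (5,0)
Step 4: enter (5,0), '>' forces left->right, move right to (5,1)
Step 5: enter (5,1), '/' deflects right->up, move up to (4,1)
Step 6: enter (4,1), 'v' forces up->down, move down to (5,1)
Step 7: at (5,1) dir=down — LOOP DETECTED (seen before)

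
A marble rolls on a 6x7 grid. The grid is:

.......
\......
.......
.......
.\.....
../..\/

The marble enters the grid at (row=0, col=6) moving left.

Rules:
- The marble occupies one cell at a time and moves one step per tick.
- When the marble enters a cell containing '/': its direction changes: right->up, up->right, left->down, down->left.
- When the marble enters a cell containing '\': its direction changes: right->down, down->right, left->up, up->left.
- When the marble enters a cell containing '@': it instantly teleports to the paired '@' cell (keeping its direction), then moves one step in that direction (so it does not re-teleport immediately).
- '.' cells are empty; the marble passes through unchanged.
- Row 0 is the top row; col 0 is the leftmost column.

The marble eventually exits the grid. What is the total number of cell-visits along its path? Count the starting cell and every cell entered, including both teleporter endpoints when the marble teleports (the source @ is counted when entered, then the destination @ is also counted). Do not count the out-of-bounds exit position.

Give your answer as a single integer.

Answer: 7

Derivation:
Step 1: enter (0,6), '.' pass, move left to (0,5)
Step 2: enter (0,5), '.' pass, move left to (0,4)
Step 3: enter (0,4), '.' pass, move left to (0,3)
Step 4: enter (0,3), '.' pass, move left to (0,2)
Step 5: enter (0,2), '.' pass, move left to (0,1)
Step 6: enter (0,1), '.' pass, move left to (0,0)
Step 7: enter (0,0), '.' pass, move left to (0,-1)
Step 8: at (0,-1) — EXIT via left edge, pos 0
Path length (cell visits): 7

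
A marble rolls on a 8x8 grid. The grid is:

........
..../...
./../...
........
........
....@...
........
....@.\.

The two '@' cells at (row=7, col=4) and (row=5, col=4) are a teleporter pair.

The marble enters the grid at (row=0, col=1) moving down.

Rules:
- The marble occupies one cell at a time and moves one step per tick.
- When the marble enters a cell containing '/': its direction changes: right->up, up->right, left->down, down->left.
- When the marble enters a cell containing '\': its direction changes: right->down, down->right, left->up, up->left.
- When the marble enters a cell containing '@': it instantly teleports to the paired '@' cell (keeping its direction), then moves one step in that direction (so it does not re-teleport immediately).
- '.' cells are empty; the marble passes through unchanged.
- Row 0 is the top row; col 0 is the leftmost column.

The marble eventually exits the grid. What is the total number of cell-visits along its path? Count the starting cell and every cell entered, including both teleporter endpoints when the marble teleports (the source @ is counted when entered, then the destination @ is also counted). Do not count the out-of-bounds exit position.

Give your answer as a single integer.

Answer: 4

Derivation:
Step 1: enter (0,1), '.' pass, move down to (1,1)
Step 2: enter (1,1), '.' pass, move down to (2,1)
Step 3: enter (2,1), '/' deflects down->left, move left to (2,0)
Step 4: enter (2,0), '.' pass, move left to (2,-1)
Step 5: at (2,-1) — EXIT via left edge, pos 2
Path length (cell visits): 4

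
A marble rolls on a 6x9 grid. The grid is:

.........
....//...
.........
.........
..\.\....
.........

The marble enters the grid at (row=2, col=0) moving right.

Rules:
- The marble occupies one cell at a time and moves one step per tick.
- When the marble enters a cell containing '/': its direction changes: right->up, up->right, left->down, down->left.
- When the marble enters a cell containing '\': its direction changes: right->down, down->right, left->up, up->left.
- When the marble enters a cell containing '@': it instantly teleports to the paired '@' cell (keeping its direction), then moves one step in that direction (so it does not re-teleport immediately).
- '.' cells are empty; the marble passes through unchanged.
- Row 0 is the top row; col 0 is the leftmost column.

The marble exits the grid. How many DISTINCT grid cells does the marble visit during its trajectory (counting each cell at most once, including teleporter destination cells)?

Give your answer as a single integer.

Answer: 9

Derivation:
Step 1: enter (2,0), '.' pass, move right to (2,1)
Step 2: enter (2,1), '.' pass, move right to (2,2)
Step 3: enter (2,2), '.' pass, move right to (2,3)
Step 4: enter (2,3), '.' pass, move right to (2,4)
Step 5: enter (2,4), '.' pass, move right to (2,5)
Step 6: enter (2,5), '.' pass, move right to (2,6)
Step 7: enter (2,6), '.' pass, move right to (2,7)
Step 8: enter (2,7), '.' pass, move right to (2,8)
Step 9: enter (2,8), '.' pass, move right to (2,9)
Step 10: at (2,9) — EXIT via right edge, pos 2
Distinct cells visited: 9 (path length 9)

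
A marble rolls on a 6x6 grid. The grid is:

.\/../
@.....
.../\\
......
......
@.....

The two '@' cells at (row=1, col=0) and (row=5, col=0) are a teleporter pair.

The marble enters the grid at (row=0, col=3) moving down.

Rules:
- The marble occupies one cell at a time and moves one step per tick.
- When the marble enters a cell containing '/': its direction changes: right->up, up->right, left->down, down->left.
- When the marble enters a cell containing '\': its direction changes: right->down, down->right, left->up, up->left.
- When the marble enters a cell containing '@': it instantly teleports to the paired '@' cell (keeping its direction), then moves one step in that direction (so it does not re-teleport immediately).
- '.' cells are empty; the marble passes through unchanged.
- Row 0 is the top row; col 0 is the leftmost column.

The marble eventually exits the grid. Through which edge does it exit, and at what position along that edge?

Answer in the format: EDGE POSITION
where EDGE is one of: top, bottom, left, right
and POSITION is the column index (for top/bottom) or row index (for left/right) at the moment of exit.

Answer: left 2

Derivation:
Step 1: enter (0,3), '.' pass, move down to (1,3)
Step 2: enter (1,3), '.' pass, move down to (2,3)
Step 3: enter (2,3), '/' deflects down->left, move left to (2,2)
Step 4: enter (2,2), '.' pass, move left to (2,1)
Step 5: enter (2,1), '.' pass, move left to (2,0)
Step 6: enter (2,0), '.' pass, move left to (2,-1)
Step 7: at (2,-1) — EXIT via left edge, pos 2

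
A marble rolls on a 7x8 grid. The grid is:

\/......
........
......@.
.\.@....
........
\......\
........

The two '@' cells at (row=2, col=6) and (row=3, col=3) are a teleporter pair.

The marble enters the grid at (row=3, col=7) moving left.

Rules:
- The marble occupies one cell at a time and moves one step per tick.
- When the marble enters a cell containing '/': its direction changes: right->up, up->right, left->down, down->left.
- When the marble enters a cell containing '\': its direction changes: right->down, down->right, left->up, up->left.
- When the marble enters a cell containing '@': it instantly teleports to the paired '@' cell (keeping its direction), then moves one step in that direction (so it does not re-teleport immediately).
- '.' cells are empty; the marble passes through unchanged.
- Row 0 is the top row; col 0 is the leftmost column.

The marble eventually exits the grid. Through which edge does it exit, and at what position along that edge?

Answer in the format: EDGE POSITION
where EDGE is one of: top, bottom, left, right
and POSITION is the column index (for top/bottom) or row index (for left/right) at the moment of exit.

Step 1: enter (3,7), '.' pass, move left to (3,6)
Step 2: enter (3,6), '.' pass, move left to (3,5)
Step 3: enter (3,5), '.' pass, move left to (3,4)
Step 4: enter (3,4), '.' pass, move left to (3,3)
Step 5: enter (3,3), '@' teleport (3,3)->(2,6), also enter (2,6), move left to (2,5)
Step 6: enter (2,5), '.' pass, move left to (2,4)
Step 7: enter (2,4), '.' pass, move left to (2,3)
Step 8: enter (2,3), '.' pass, move left to (2,2)
Step 9: enter (2,2), '.' pass, move left to (2,1)
Step 10: enter (2,1), '.' pass, move left to (2,0)
Step 11: enter (2,0), '.' pass, move left to (2,-1)
Step 12: at (2,-1) — EXIT via left edge, pos 2

Answer: left 2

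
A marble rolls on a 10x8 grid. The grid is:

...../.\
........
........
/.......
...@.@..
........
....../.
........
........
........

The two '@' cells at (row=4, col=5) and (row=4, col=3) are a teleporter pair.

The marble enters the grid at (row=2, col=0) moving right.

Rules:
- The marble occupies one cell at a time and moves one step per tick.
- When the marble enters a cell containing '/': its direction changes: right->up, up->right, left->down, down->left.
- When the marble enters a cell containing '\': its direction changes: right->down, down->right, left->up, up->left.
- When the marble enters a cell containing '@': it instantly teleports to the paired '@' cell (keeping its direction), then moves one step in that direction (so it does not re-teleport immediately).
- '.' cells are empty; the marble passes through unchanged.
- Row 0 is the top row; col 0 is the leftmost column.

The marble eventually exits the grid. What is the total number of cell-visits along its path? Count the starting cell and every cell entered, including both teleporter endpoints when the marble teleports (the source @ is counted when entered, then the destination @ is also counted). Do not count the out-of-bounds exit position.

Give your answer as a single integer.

Step 1: enter (2,0), '.' pass, move right to (2,1)
Step 2: enter (2,1), '.' pass, move right to (2,2)
Step 3: enter (2,2), '.' pass, move right to (2,3)
Step 4: enter (2,3), '.' pass, move right to (2,4)
Step 5: enter (2,4), '.' pass, move right to (2,5)
Step 6: enter (2,5), '.' pass, move right to (2,6)
Step 7: enter (2,6), '.' pass, move right to (2,7)
Step 8: enter (2,7), '.' pass, move right to (2,8)
Step 9: at (2,8) — EXIT via right edge, pos 2
Path length (cell visits): 8

Answer: 8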